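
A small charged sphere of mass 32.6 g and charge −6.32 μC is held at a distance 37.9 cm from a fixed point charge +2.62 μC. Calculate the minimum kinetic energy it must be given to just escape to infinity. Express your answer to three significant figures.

To just escape, total mechanical energy must reach zero at infinity: ½mv²_min + U = 0, so ½mv²_min = −U = |kQq|/r.
|U| = |kQq|/r = (8.99×10⁹ N·m²/C²)(2.62×10⁻⁶)(6.32×10⁻⁶)/(0.379) = 0.393 J.

0.393 J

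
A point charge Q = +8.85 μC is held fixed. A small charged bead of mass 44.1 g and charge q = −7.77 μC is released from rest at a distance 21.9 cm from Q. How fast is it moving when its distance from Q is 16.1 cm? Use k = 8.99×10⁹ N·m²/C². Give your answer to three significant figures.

6.79 m/s

Only the electrostatic force acts, so mechanical energy is conserved: ½mv² = U₁ − U₂ = kQq(1/r₁ − 1/r₂).
U₁ − U₂ = (8.99×10⁹ N·m²/C²)(8.85×10⁻⁶ C)(-7.77×10⁻⁶ C)(1/0.219 − 1/0.161) = 1.02 J.
v = √(2·1.02/0.0441) = 6.79 m/s.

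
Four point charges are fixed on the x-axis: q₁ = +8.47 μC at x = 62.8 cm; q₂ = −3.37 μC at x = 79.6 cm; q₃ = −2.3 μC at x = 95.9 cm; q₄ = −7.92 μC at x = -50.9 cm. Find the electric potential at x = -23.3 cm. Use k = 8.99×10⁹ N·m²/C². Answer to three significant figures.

-2.16×10⁵ V

The total potential is the scalar sum of each charge's contribution, V = Σ kqᵢ/rᵢ.
Distances from the field point to each charge: r₁ = 0.861 m, r₂ = 1.03 m, r₃ = 1.19 m, r₄ = 0.276 m.
V = k[(8.47×10⁻⁶)/(0.861) + (-3.37×10⁻⁶)/(1.03) + (-2.30×10⁻⁶)/(1.19) + (-7.92×10⁻⁶)/(0.276)] = -2.16×10⁵ V.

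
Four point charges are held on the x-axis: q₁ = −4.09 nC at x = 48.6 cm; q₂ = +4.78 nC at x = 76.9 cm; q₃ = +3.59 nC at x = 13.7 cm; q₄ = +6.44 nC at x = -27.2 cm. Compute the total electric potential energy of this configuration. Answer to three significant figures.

The work to assemble the configuration equals its total potential energy, U = Σ kqᵢqⱼ/rᵢⱼ over all pairs.
Pair separations: r₁₂ = 0.283 m, r₁₃ = 0.349 m, r₁₄ = 0.758 m, r₂₃ = 0.632 m, r₂₄ = 1.04 m, r₃₄ = 0.409 m.
Summing all 6 pair terms gives U = -2.94×10⁻⁷ J.

-2.94×10⁻⁷ J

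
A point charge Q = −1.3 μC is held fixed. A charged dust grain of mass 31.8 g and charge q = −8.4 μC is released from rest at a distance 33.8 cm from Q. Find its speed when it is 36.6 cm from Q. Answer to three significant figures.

1.18 m/s

Only the electrostatic force acts, so mechanical energy is conserved: ½mv² = U₁ − U₂ = kQq(1/r₁ − 1/r₂).
U₁ − U₂ = (8.99×10⁹ N·m²/C²)(-1.30×10⁻⁶ C)(-8.40×10⁻⁶ C)(1/0.338 − 1/0.366) = 0.0222 J.
v = √(2·0.0222/0.0318) = 1.18 m/s.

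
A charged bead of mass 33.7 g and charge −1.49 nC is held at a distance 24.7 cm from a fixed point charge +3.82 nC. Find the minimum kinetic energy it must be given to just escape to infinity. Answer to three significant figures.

2.07×10⁻⁷ J

To just escape, total mechanical energy must reach zero at infinity: ½mv²_min + U = 0, so ½mv²_min = −U = |kQq|/r.
|U| = |kQq|/r = (8.99×10⁹ N·m²/C²)(3.82×10⁻⁹)(1.49×10⁻⁹)/(0.247) = 2.07×10⁻⁷ J.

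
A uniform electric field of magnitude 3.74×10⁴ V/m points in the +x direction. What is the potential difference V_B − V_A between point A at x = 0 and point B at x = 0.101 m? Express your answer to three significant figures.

-3780 V

In a uniform field, potential decreases in the direction of E: V_B − V_A = −E·Δx.
V_B − V_A = −(3.74×10⁴ V/m)(0.101 m) = -3780 V.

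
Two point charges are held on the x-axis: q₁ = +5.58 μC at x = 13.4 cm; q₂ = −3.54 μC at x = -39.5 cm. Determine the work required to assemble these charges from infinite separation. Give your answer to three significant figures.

-0.336 J

The assembly work is the sum of pairwise potential energies, U = Σ_{i<j} kqᵢqⱼ/rᵢⱼ.
Pair separations: r₁₂ = 0.529 m.
U = (-0.336) = -0.336 J.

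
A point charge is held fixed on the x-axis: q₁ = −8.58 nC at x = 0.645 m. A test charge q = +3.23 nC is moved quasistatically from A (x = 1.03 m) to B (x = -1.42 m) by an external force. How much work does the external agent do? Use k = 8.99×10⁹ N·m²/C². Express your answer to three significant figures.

5.26×10⁻⁷ J

For quasistatic motion the external work equals the change in potential energy: W_ext = qΔV = q(V_B − V_A).
At A: distance to the source charge is 0.385 m; V_A = kq₁/r = -200 V.
At B: distance to the source charge is 2.06 m; V_B = kq₁/r = -37.4 V.
ΔV = V_B − V_A = 163 V.
W_ext = qΔV = (3.23×10⁻⁹ C)(163 V) = 5.26×10⁻⁷ J.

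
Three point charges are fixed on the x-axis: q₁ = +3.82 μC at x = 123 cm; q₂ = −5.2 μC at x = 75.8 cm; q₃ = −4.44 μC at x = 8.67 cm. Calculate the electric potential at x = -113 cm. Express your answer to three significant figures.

-4.30×10⁴ V

Electric potential is a scalar, so the contributions from each charge add algebraically: V = Σ kqᵢ/rᵢ.
Distances from the field point to each charge: r₁ = 2.36 m, r₂ = 1.89 m, r₃ = 1.22 m.
V = k[(3.82×10⁻⁶)/(2.36) + (-5.20×10⁻⁶)/(1.89) + (-4.44×10⁻⁶)/(1.22)] = -4.30×10⁴ V.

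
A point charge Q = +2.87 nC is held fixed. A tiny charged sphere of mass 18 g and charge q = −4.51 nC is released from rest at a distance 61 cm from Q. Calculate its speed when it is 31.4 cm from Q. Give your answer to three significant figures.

Only the electrostatic force acts, so mechanical energy is conserved: ½mv² = U₁ − U₂ = kQq(1/r₁ − 1/r₂).
U₁ − U₂ = (8.99×10⁹ N·m²/C²)(2.87×10⁻⁹ C)(-4.51×10⁻⁹ C)(1/0.610 − 1/0.314) = 1.80×10⁻⁷ J.
v = √(2·1.80×10⁻⁷/0.0180) = 4.47×10⁻³ m/s.

4.47×10⁻³ m/s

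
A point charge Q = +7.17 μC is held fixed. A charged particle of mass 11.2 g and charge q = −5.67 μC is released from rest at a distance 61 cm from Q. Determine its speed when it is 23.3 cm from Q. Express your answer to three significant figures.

13.2 m/s

Only the electrostatic force acts, so mechanical energy is conserved: ½mv² = U₁ − U₂ = kQq(1/r₁ − 1/r₂).
U₁ − U₂ = (8.99×10⁹ N·m²/C²)(7.17×10⁻⁶ C)(-5.67×10⁻⁶ C)(1/0.610 − 1/0.233) = 0.969 J.
v = √(2·0.969/0.0112) = 13.2 m/s.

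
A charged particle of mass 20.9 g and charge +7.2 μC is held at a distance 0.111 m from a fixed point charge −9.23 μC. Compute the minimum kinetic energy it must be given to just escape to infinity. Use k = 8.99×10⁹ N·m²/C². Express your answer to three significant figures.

5.38 J

To just escape, total mechanical energy must reach zero at infinity: ½mv²_min + U = 0, so ½mv²_min = −U = |kQq|/r.
|U| = |kQq|/r = (8.99×10⁹ N·m²/C²)(9.23×10⁻⁶)(7.20×10⁻⁶)/(0.111) = 5.38 J.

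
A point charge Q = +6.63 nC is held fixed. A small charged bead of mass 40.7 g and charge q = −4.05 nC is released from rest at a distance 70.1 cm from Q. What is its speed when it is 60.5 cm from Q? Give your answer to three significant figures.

1.64×10⁻³ m/s

Only the electrostatic force acts, so mechanical energy is conserved: ½mv² = U₁ − U₂ = kQq(1/r₁ − 1/r₂).
U₁ − U₂ = (8.99×10⁹ N·m²/C²)(6.63×10⁻⁹ C)(-4.05×10⁻⁹ C)(1/0.701 − 1/0.605) = 5.46×10⁻⁸ J.
v = √(2·5.46×10⁻⁸/0.0407) = 1.64×10⁻³ m/s.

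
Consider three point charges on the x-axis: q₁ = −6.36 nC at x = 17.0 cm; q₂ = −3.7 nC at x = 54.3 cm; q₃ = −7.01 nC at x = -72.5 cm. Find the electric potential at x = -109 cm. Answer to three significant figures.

-238 V

The total potential is the scalar sum of each charge's contribution, V = Σ kqᵢ/rᵢ.
Distances from the field point to each charge: r₁ = 1.26 m, r₂ = 1.63 m, r₃ = 0.365 m.
V = k[(-6.36×10⁻⁹)/(1.26) + (-3.70×10⁻⁹)/(1.63) + (-7.01×10⁻⁹)/(0.365)] = -238 V.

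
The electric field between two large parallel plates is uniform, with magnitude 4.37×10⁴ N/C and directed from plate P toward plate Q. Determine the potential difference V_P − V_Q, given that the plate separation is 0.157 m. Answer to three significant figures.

In a uniform field, potential decreases in the direction of E: ΔV = −E·d for a displacement d parallel to E.
Going from Q to P is a displacement of 0.157 m opposite to the field, so V_P − V_Q = +Ed = 6860 V.

6860 V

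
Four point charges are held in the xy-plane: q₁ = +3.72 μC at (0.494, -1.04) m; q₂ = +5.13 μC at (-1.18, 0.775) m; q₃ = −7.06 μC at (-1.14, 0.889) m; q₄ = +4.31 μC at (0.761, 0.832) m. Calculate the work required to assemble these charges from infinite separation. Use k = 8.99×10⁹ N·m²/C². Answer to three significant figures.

-2.68 J

The work to assemble the configuration equals its total potential energy, U = Σ kqᵢqⱼ/rᵢⱼ over all pairs.
Pair separations: r₁₂ = 2.47 m, r₁₃ = 2.53 m, r₁₄ = 1.89 m, r₂₃ = 0.121 m, r₂₄ = 1.94 m, r₃₄ = 1.90 m.
Summing all 6 pair terms gives U = -2.68 J.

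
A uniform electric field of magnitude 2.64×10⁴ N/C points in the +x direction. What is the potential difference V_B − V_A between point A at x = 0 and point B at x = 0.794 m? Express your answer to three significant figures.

-2.10×10⁴ V

In a uniform field, potential decreases in the direction of E: V_B − V_A = −E·Δx.
V_B − V_A = −(2.64×10⁴ V/m)(0.794 m) = -2.10×10⁴ V.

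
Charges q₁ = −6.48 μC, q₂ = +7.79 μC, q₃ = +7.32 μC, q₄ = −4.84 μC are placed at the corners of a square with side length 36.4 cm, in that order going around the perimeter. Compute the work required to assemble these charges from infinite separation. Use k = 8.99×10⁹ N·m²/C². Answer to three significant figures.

-1.43 J

The work to assemble the configuration equals its total potential energy, U = Σ kqᵢqⱼ/rᵢⱼ over all pairs.
The four side pairs have separation 0.364 m and the two diagonal pairs 0.515 m.
Summing all 6 pair terms gives U = -1.43 J.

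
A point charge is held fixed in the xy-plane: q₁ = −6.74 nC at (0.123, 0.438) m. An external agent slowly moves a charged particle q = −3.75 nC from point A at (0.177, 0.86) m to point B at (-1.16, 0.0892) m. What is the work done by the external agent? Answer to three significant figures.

For quasistatic motion the external work equals the change in potential energy: W_ext = qΔV = q(V_B − V_A).
At A: distance to the source charge is 0.425 m; V_A = kq₁/r = -142 V.
At B: distance to the source charge is 1.33 m; V_B = kq₁/r = -45.6 V.
ΔV = V_B − V_A = 96.8 V.
W_ext = qΔV = (-3.75×10⁻⁹ C)(96.8 V) = -3.63×10⁻⁷ J.

-3.63×10⁻⁷ J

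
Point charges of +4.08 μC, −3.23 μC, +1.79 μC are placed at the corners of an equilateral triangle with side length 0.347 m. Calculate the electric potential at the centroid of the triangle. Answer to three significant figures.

Electric potential is a scalar, so the contributions from each charge add algebraically: V = Σ kqᵢ/rᵢ.
The distance from each vertex to the centroid is a/√3 = 0.200 m.
V = k[(4.08×10⁻⁶)/(0.200) + (-3.23×10⁻⁶)/(0.200) + (1.79×10⁻⁶)/(0.200)] = 1.18×10⁵ V.

1.18×10⁵ V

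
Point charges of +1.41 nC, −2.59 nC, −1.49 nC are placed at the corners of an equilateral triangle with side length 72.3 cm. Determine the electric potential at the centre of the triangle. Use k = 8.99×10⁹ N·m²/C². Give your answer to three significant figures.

-57.5 V

The total potential is the scalar sum of each charge's contribution, V = Σ kqᵢ/rᵢ.
The distance from each vertex to the centroid is a/√3 = 0.417 m.
V = k[(1.41×10⁻⁹)/(0.417) + (-2.59×10⁻⁹)/(0.417) + (-1.49×10⁻⁹)/(0.417)] = -57.5 V.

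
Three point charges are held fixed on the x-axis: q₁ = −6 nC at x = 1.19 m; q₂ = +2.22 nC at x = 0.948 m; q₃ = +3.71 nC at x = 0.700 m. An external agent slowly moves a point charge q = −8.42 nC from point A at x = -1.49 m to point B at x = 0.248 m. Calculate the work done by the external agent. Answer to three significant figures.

For quasistatic motion the external work equals the change in potential energy: W_ext = qΔV = q(V_B − V_A).
At A: distances to the source charges are 2.68 m, 2.44 m, 2.19 m; V_A = Σ kqᵢ/rᵢ = 3.29 V.
At B: distances to the source charges are 0.942 m, 0.700 m, 0.452 m; V_B = Σ kqᵢ/rᵢ = 45.0 V.
ΔV = V_B − V_A = 41.8 V.
W_ext = qΔV = (-8.42×10⁻⁹ C)(41.8 V) = -3.52×10⁻⁷ J.

-3.52×10⁻⁷ J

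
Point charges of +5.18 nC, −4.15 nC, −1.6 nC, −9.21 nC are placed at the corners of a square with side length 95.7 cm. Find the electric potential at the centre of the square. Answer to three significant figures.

-130 V

Electric potential is a scalar, so the contributions from each charge add algebraically: V = Σ kqᵢ/rᵢ.
The distance from each corner to the centre is a√2/2 = 0.677 m.
V = k[(5.18×10⁻⁹)/(0.677) + (-4.15×10⁻⁹)/(0.677) + (-1.60×10⁻⁹)/(0.677) + (-9.21×10⁻⁹)/(0.677)] = -130 V.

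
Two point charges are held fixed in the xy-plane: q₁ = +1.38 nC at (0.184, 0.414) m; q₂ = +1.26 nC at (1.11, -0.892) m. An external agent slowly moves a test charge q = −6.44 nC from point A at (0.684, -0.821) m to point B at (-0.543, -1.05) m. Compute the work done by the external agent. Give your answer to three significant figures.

For quasistatic motion the external work equals the change in potential energy: W_ext = qΔV = q(V_B − V_A).
At A: distances to the source charges are 1.33 m, 0.432 m; V_A = Σ kqᵢ/rᵢ = 35.5 V.
At B: distances to the source charges are 1.63 m, 1.66 m; V_B = Σ kqᵢ/rᵢ = 14.4 V.
ΔV = V_B − V_A = -21.1 V.
W_ext = qΔV = (-6.44×10⁻⁹ C)(-21.1 V) = 1.36×10⁻⁷ J.

1.36×10⁻⁷ J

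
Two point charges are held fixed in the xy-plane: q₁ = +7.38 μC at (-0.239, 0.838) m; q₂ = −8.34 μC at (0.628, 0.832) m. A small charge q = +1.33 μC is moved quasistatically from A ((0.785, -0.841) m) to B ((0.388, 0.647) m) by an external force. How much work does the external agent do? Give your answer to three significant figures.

For quasistatic motion the external work equals the change in potential energy: W_ext = qΔV = q(V_B − V_A).
At A: distances to the source charges are 1.97 m, 1.68 m; V_A = Σ kqᵢ/rᵢ = -1.09×10⁴ V.
At B: distances to the source charges are 0.655 m, 0.303 m; V_B = Σ kqᵢ/rᵢ = -1.46×10⁵ V.
ΔV = V_B − V_A = -1.35×10⁵ V.
W_ext = qΔV = (1.33×10⁻⁶ C)(-1.35×10⁵ V) = -0.180 J.

-0.180 J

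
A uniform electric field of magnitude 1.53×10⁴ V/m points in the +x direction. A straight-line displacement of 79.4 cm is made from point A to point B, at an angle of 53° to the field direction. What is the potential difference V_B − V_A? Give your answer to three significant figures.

Only the component of displacement along E changes the potential: ΔV = −E·d·cosθ.
ΔV = −(1.53×10⁴ V/m)(0.794 m)cos53° = -7310 V.

-7310 V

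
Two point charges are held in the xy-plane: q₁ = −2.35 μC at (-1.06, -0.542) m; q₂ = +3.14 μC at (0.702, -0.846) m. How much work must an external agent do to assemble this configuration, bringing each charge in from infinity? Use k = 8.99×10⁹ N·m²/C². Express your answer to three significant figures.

The assembly work is the sum of pairwise potential energies, U = Σ_{i<j} kqᵢqⱼ/rᵢⱼ.
Pair separations: r₁₂ = 1.79 m.
U = (-0.0371) = -0.0371 J.

-0.0371 J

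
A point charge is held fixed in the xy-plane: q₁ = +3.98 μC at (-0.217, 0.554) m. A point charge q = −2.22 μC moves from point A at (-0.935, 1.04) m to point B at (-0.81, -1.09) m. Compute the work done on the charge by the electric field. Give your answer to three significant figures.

-0.0462 J

The work done by the electric force is W_field = −ΔU = −q(V_B − V_A) = q(V_A − V_B).
At A: distance to the source charge is 0.867 m; V_A = kq₁/r = 4.13×10⁴ V.
At B: distance to the source charge is 1.75 m; V_B = kq₁/r = 2.05×10⁴ V.
ΔV = V_B − V_A = -2.08×10⁴ V.
W_field = −qΔV = −(-2.22×10⁻⁶ C)(-2.08×10⁴ V) = -0.0462 J.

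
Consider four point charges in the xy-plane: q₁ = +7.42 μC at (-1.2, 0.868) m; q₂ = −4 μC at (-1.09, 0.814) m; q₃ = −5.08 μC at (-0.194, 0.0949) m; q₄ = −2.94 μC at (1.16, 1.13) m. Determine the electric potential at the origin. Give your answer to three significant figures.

-2.09×10⁵ V

The total potential is the scalar sum of each charge's contribution, V = Σ kqᵢ/rᵢ.
Distances from the field point to each charge: r₁ = 1.48 m, r₂ = 1.36 m, r₃ = 0.216 m, r₄ = 1.62 m.
V = k[(7.42×10⁻⁶)/(1.48) + (-4.00×10⁻⁶)/(1.36) + (-5.08×10⁻⁶)/(0.216) + (-2.94×10⁻⁶)/(1.62)] = -2.09×10⁵ V.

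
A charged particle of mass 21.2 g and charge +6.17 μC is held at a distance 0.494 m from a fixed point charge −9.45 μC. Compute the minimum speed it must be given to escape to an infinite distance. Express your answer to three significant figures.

To just escape, total mechanical energy must reach zero at infinity: ½mv²_min + U = 0, so ½mv²_min = −U = |kQq|/r.
|U| = |kQq|/r = (8.99×10⁹ N·m²/C²)(9.45×10⁻⁶)(6.17×10⁻⁶)/(0.494) = 1.06 J.
v_min = √(2|U|/m) = √(2·1.06/0.0212) = 10.0 m/s.

10.0 m/s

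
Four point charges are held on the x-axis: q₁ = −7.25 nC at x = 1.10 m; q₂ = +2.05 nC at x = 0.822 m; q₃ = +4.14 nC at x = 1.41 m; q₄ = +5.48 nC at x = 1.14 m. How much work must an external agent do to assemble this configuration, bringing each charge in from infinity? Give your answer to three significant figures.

The assembly work is the sum of pairwise potential energies, U = Σ_{i<j} kqᵢqⱼ/rᵢⱼ.
Pair separations: r₁₂ = 0.278 m, r₁₃ = 0.310 m, r₁₄ = 0.0400 m, r₂₃ = 0.588 m, r₂₄ = 0.318 m, r₃₄ = 0.270 m.
Summing all 6 pair terms gives U = -9.08×10⁻⁶ J.

-9.08×10⁻⁶ J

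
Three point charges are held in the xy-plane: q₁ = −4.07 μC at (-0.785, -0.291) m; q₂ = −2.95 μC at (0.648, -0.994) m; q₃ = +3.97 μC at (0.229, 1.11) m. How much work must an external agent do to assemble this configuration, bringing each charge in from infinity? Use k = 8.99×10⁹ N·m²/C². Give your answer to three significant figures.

The work to assemble the configuration equals its total potential energy, U = Σ kqᵢqⱼ/rᵢⱼ over all pairs.
Pair separations: r₁₂ = 1.60 m, r₁₃ = 1.73 m, r₂₃ = 2.15 m.
U = (0.0676) + (-0.0840) + (-0.0491) = -0.0654 J.

-0.0654 J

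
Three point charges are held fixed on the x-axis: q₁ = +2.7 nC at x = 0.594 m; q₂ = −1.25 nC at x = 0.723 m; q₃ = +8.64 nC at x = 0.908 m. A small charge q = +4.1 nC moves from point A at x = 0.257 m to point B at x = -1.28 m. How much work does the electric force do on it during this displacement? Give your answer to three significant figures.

5.10×10⁻⁷ J

The work done by the electric force is W_field = −ΔU = −q(V_B − V_A) = q(V_A − V_B).
At A: distances to the source charges are 0.337 m, 0.466 m, 0.651 m; V_A = Σ kqᵢ/rᵢ = 167 V.
At B: distances to the source charges are 1.87 m, 2.00 m, 2.19 m; V_B = Σ kqᵢ/rᵢ = 42.8 V.
ΔV = V_B − V_A = -124 V.
W_field = −qΔV = −(4.10×10⁻⁹ C)(-124 V) = 5.10×10⁻⁷ J.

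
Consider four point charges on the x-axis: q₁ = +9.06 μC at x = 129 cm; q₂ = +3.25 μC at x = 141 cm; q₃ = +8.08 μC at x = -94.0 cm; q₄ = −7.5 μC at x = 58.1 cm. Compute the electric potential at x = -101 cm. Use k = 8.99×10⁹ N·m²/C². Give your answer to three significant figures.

1.04×10⁶ V

The total potential is the scalar sum of each charge's contribution, V = Σ kqᵢ/rᵢ.
Distances from the field point to each charge: r₁ = 2.30 m, r₂ = 2.42 m, r₃ = 0.0700 m, r₄ = 1.59 m.
V = k[(9.06×10⁻⁶)/(2.30) + (3.25×10⁻⁶)/(2.42) + (8.08×10⁻⁶)/(0.0700) + (-7.50×10⁻⁶)/(1.59)] = 1.04×10⁶ V.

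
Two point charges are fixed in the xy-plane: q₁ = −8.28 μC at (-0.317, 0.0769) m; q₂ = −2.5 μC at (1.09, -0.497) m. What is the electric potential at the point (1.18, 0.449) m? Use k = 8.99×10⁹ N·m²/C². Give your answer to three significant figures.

Electric potential is a scalar, so the contributions from each charge add algebraically: V = Σ kqᵢ/rᵢ.
Distances from the field point to each charge: r₁ = 1.54 m, r₂ = 0.950 m.
V = k[(-8.28×10⁻⁶)/(1.54) + (-2.50×10⁻⁶)/(0.950)] = -7.19×10⁴ V.

-7.19×10⁴ V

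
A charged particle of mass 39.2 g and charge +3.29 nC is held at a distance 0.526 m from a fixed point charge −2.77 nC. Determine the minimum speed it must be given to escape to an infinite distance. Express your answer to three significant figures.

To just escape, total mechanical energy must reach zero at infinity: ½mv²_min + U = 0, so ½mv²_min = −U = |kQq|/r.
|U| = |kQq|/r = (8.99×10⁹ N·m²/C²)(2.77×10⁻⁹)(3.29×10⁻⁹)/(0.526) = 1.56×10⁻⁷ J.
v_min = √(2|U|/m) = √(2·1.56×10⁻⁷/0.0392) = 2.82×10⁻³ m/s.

2.82×10⁻³ m/s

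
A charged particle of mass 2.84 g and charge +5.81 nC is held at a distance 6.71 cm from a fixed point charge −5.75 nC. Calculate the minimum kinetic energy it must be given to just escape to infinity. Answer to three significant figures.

To just escape, total mechanical energy must reach zero at infinity: ½mv²_min + U = 0, so ½mv²_min = −U = |kQq|/r.
|U| = |kQq|/r = (8.99×10⁹ N·m²/C²)(5.75×10⁻⁹)(5.81×10⁻⁹)/(0.0671) = 4.48×10⁻⁶ J.

4.48×10⁻⁶ J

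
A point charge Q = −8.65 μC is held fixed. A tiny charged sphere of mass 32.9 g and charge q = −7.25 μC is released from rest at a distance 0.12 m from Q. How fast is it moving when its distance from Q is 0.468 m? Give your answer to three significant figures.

Only the electrostatic force acts, so mechanical energy is conserved: ½mv² = U₁ − U₂ = kQq(1/r₁ − 1/r₂).
U₁ − U₂ = (8.99×10⁹ N·m²/C²)(-8.65×10⁻⁶ C)(-7.25×10⁻⁶ C)(1/0.120 − 1/0.468) = 3.49 J.
v = √(2·3.49/0.0329) = 14.6 m/s.

14.6 m/s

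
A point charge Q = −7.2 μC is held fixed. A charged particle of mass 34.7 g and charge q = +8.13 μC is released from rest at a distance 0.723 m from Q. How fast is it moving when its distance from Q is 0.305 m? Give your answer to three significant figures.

Only the electrostatic force acts, so mechanical energy is conserved: ½mv² = U₁ − U₂ = kQq(1/r₁ − 1/r₂).
U₁ − U₂ = (8.99×10⁹ N·m²/C²)(-7.20×10⁻⁶ C)(8.13×10⁻⁶ C)(1/0.723 − 1/0.305) = 0.998 J.
v = √(2·0.998/0.0347) = 7.58 m/s.

7.58 m/s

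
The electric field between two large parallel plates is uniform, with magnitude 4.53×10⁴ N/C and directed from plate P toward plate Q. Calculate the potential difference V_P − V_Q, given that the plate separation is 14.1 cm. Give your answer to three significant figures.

In a uniform field, potential decreases in the direction of E: ΔV = −E·d for a displacement d parallel to E.
Going from Q to P is a displacement of 14.1 cm opposite to the field, so V_P − V_Q = +Ed = 6390 V.

6390 V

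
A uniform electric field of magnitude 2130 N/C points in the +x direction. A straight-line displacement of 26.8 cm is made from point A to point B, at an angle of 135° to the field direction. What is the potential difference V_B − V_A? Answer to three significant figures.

404 V

Only the component of displacement along E changes the potential: ΔV = −E·d·cosθ.
ΔV = −(2130 V/m)(0.268 m)cos135° = 404 V.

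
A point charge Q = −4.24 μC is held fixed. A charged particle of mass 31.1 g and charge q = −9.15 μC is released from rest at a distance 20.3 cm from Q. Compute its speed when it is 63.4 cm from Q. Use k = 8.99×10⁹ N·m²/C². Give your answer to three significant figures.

Only the electrostatic force acts, so mechanical energy is conserved: ½mv² = U₁ − U₂ = kQq(1/r₁ − 1/r₂).
U₁ − U₂ = (8.99×10⁹ N·m²/C²)(-4.24×10⁻⁶ C)(-9.15×10⁻⁶ C)(1/0.203 − 1/0.634) = 1.17 J.
v = √(2·1.17/0.0311) = 8.67 m/s.

8.67 m/s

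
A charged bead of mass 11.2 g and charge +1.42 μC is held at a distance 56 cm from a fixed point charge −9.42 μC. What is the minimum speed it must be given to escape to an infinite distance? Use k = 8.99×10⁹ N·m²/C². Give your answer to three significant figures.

6.19 m/s

To just escape, total mechanical energy must reach zero at infinity: ½mv²_min + U = 0, so ½mv²_min = −U = |kQq|/r.
|U| = |kQq|/r = (8.99×10⁹ N·m²/C²)(9.42×10⁻⁶)(1.42×10⁻⁶)/(0.560) = 0.215 J.
v_min = √(2|U|/m) = √(2·0.215/0.0112) = 6.19 m/s.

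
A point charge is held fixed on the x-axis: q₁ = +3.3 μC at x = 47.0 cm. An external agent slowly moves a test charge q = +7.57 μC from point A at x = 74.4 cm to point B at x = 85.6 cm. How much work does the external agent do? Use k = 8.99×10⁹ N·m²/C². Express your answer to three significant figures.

-0.238 J

For quasistatic motion the external work equals the change in potential energy: W_ext = qΔV = q(V_B − V_A).
At A: distance to the source charge is 0.274 m; V_A = kq₁/r = 1.08×10⁵ V.
At B: distance to the source charge is 0.386 m; V_B = kq₁/r = 7.69×10⁴ V.
ΔV = V_B − V_A = -3.14×10⁴ V.
W_ext = qΔV = (7.57×10⁻⁶ C)(-3.14×10⁴ V) = -0.238 J.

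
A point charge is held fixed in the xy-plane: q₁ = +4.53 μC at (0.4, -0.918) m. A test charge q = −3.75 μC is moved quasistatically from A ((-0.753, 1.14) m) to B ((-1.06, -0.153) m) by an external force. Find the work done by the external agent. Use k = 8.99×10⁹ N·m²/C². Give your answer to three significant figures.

-0.0279 J

For quasistatic motion the external work equals the change in potential energy: W_ext = qΔV = q(V_B − V_A).
At A: distance to the source charge is 2.36 m; V_A = kq₁/r = 1.73×10⁴ V.
At B: distance to the source charge is 1.65 m; V_B = kq₁/r = 2.47×10⁴ V.
ΔV = V_B − V_A = 7440 V.
W_ext = qΔV = (-3.75×10⁻⁶ C)(7440 V) = -0.0279 J.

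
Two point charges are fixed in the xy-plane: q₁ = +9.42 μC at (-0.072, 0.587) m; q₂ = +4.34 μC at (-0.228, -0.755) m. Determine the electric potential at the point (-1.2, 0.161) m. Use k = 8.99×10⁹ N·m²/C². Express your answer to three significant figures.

9.94×10⁴ V

Electric potential is a scalar, so the contributions from each charge add algebraically: V = Σ kqᵢ/rᵢ.
Distances from the field point to each charge: r₁ = 1.21 m, r₂ = 1.34 m.
V = k[(9.42×10⁻⁶)/(1.21) + (4.34×10⁻⁶)/(1.34)] = 9.94×10⁴ V.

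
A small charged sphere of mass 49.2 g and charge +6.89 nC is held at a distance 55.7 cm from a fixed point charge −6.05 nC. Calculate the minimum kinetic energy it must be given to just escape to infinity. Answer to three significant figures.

To just escape, total mechanical energy must reach zero at infinity: ½mv²_min + U = 0, so ½mv²_min = −U = |kQq|/r.
|U| = |kQq|/r = (8.99×10⁹ N·m²/C²)(6.05×10⁻⁹)(6.89×10⁻⁹)/(0.557) = 6.73×10⁻⁷ J.

6.73×10⁻⁷ J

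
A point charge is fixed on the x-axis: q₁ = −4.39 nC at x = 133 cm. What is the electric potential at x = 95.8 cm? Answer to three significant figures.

-106 V

Electric potential is a scalar, so the contributions from each charge add algebraically: V = Σ kqᵢ/rᵢ.
V = k[(-4.39×10⁻⁹)/(0.372)] = -106 V.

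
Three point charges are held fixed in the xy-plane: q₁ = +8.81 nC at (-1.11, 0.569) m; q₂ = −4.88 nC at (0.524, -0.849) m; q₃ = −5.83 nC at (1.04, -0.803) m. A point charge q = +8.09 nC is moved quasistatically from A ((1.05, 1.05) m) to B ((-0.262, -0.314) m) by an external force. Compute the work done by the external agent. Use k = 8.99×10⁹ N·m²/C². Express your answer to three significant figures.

For quasistatic motion the external work equals the change in potential energy: W_ext = qΔV = q(V_B − V_A).
At A: distances to the source charges are 2.21 m, 1.97 m, 1.85 m; V_A = Σ kqᵢ/rᵢ = -14.8 V.
At B: distances to the source charges are 1.22 m, 0.951 m, 1.39 m; V_B = Σ kqᵢ/rᵢ = -19.1 V.
ΔV = V_B − V_A = -4.37 V.
W_ext = qΔV = (8.09×10⁻⁹ C)(-4.37 V) = -3.54×10⁻⁸ J.

-3.54×10⁻⁸ J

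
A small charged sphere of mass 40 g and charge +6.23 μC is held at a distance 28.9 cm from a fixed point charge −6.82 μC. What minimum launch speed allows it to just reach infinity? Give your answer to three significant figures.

To just escape, total mechanical energy must reach zero at infinity: ½mv²_min + U = 0, so ½mv²_min = −U = |kQq|/r.
|U| = |kQq|/r = (8.99×10⁹ N·m²/C²)(6.82×10⁻⁶)(6.23×10⁻⁶)/(0.289) = 1.32 J.
v_min = √(2|U|/m) = √(2·1.32/0.0400) = 8.13 m/s.

8.13 m/s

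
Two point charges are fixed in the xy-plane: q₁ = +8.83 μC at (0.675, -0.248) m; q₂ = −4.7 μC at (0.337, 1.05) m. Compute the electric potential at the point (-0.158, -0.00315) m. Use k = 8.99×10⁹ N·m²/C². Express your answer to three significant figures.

Electric potential is a scalar, so the contributions from each charge add algebraically: V = Σ kqᵢ/rᵢ.
Distances from the field point to each charge: r₁ = 0.868 m, r₂ = 1.16 m.
V = k[(8.83×10⁻⁶)/(0.868) + (-4.70×10⁻⁶)/(1.16)] = 5.51×10⁴ V.

5.51×10⁴ V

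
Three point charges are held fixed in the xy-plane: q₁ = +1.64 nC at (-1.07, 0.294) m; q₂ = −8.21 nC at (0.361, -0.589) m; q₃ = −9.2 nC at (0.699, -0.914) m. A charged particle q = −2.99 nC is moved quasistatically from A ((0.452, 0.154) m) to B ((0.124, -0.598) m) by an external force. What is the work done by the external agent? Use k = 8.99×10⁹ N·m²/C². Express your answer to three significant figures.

For quasistatic motion the external work equals the change in potential energy: W_ext = qΔV = q(V_B − V_A).
At A: distances to the source charges are 1.53 m, 0.749 m, 1.10 m; V_A = Σ kqᵢ/rᵢ = -164 V.
At B: distances to the source charges are 1.49 m, 0.237 m, 0.656 m; V_B = Σ kqᵢ/rᵢ = -427 V.
ΔV = V_B − V_A = -263 V.
W_ext = qΔV = (-2.99×10⁻⁹ C)(-263 V) = 7.86×10⁻⁷ J.

7.86×10⁻⁷ J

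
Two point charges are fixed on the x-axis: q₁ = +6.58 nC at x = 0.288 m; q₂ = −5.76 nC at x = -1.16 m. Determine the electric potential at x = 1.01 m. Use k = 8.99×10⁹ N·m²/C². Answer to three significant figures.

58.1 V

The total potential is the scalar sum of each charge's contribution, V = Σ kqᵢ/rᵢ.
Distances from the field point to each charge: r₁ = 0.722 m, r₂ = 2.17 m.
V = k[(6.58×10⁻⁹)/(0.722) + (-5.76×10⁻⁹)/(2.17)] = 58.1 V.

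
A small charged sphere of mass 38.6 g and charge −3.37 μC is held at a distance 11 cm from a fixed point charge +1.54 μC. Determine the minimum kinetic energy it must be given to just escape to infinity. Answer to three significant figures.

To just escape, total mechanical energy must reach zero at infinity: ½mv²_min + U = 0, so ½mv²_min = −U = |kQq|/r.
|U| = |kQq|/r = (8.99×10⁹ N·m²/C²)(1.54×10⁻⁶)(3.37×10⁻⁶)/(0.110) = 0.424 J.

0.424 J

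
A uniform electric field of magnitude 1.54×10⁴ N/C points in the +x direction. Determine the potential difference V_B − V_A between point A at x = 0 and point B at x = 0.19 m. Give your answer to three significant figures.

In a uniform field, potential decreases in the direction of E: V_B − V_A = −E·Δx.
V_B − V_A = −(1.54×10⁴ V/m)(0.190 m) = -2930 V.

-2930 V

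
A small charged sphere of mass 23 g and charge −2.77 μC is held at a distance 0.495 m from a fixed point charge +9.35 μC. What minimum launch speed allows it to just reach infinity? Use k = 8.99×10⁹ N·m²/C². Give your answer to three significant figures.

To just escape, total mechanical energy must reach zero at infinity: ½mv²_min + U = 0, so ½mv²_min = −U = |kQq|/r.
|U| = |kQq|/r = (8.99×10⁹ N·m²/C²)(9.35×10⁻⁶)(2.77×10⁻⁶)/(0.495) = 0.470 J.
v_min = √(2|U|/m) = √(2·0.470/0.0230) = 6.40 m/s.

6.40 m/s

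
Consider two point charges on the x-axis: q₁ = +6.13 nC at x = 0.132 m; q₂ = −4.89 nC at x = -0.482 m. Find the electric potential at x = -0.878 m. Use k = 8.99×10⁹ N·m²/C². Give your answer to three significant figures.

The total potential is the scalar sum of each charge's contribution, V = Σ kqᵢ/rᵢ.
Distances from the field point to each charge: r₁ = 1.01 m, r₂ = 0.396 m.
V = k[(6.13×10⁻⁹)/(1.01) + (-4.89×10⁻⁹)/(0.396)] = -56.4 V.

-56.4 V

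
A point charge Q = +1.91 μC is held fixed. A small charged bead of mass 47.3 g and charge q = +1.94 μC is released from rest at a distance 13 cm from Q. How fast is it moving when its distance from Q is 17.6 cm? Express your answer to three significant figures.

Only the electrostatic force acts, so mechanical energy is conserved: ½mv² = U₁ − U₂ = kQq(1/r₁ − 1/r₂).
U₁ − U₂ = (8.99×10⁹ N·m²/C²)(1.91×10⁻⁶ C)(1.94×10⁻⁶ C)(1/0.130 − 1/0.176) = 0.0670 J.
v = √(2·0.0670/0.0473) = 1.68 m/s.

1.68 m/s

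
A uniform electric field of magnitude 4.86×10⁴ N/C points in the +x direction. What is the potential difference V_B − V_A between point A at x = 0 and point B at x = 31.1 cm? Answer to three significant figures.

In a uniform field, potential decreases in the direction of E: V_B − V_A = −E·Δx.
V_B − V_A = −(4.86×10⁴ V/m)(0.311 m) = -1.51×10⁴ V.

-1.51×10⁴ V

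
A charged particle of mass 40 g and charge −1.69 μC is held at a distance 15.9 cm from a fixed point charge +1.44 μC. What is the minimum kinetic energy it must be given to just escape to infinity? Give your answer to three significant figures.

To just escape, total mechanical energy must reach zero at infinity: ½mv²_min + U = 0, so ½mv²_min = −U = |kQq|/r.
|U| = |kQq|/r = (8.99×10⁹ N·m²/C²)(1.44×10⁻⁶)(1.69×10⁻⁶)/(0.159) = 0.138 J.

0.138 J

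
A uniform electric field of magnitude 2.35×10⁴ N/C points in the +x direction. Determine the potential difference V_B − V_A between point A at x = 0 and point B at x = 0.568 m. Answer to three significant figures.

-1.33×10⁴ V

In a uniform field, potential decreases in the direction of E: V_B − V_A = −E·Δx.
V_B − V_A = −(2.35×10⁴ V/m)(0.568 m) = -1.33×10⁴ V.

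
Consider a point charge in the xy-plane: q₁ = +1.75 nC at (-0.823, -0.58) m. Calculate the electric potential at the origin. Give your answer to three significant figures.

Electric potential is a scalar, so the contributions from each charge add algebraically: V = Σ kqᵢ/rᵢ.
Distances from the field point to each charge: r₁ = 1.01 m.
V = k[(1.75×10⁻⁹)/(1.01)] = 15.6 V.

15.6 V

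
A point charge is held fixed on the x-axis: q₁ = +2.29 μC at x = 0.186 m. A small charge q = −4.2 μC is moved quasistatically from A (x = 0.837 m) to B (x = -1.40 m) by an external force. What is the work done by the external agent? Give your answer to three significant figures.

0.0783 J

For quasistatic motion the external work equals the change in potential energy: W_ext = qΔV = q(V_B − V_A).
At A: distance to the source charge is 0.651 m; V_A = kq₁/r = 3.16×10⁴ V.
At B: distance to the source charge is 1.59 m; V_B = kq₁/r = 1.30×10⁴ V.
ΔV = V_B − V_A = -1.86×10⁴ V.
W_ext = qΔV = (-4.20×10⁻⁶ C)(-1.86×10⁴ V) = 0.0783 J.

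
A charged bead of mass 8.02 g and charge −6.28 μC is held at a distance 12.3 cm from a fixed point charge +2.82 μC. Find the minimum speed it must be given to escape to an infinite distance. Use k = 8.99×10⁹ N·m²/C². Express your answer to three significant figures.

18.0 m/s

To just escape, total mechanical energy must reach zero at infinity: ½mv²_min + U = 0, so ½mv²_min = −U = |kQq|/r.
|U| = |kQq|/r = (8.99×10⁹ N·m²/C²)(2.82×10⁻⁶)(6.28×10⁻⁶)/(0.123) = 1.29 J.
v_min = √(2|U|/m) = √(2·1.29/8.02×10⁻³) = 18.0 m/s.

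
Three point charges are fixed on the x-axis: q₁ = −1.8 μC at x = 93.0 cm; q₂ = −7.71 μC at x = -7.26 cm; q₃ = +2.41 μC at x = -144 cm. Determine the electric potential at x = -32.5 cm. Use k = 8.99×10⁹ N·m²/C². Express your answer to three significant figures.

Electric potential is a scalar, so the contributions from each charge add algebraically: V = Σ kqᵢ/rᵢ.
Distances from the field point to each charge: r₁ = 1.26 m, r₂ = 0.252 m, r₃ = 1.11 m.
V = k[(-1.80×10⁻⁶)/(1.26) + (-7.71×10⁻⁶)/(0.252) + (2.41×10⁻⁶)/(1.11)] = -2.68×10⁵ V.

-2.68×10⁵ V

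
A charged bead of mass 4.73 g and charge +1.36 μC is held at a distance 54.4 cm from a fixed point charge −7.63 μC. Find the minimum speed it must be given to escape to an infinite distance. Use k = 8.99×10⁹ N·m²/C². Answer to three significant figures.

8.52 m/s

To just escape, total mechanical energy must reach zero at infinity: ½mv²_min + U = 0, so ½mv²_min = −U = |kQq|/r.
|U| = |kQq|/r = (8.99×10⁹ N·m²/C²)(7.63×10⁻⁶)(1.36×10⁻⁶)/(0.544) = 0.171 J.
v_min = √(2|U|/m) = √(2·0.171/4.73×10⁻³) = 8.52 m/s.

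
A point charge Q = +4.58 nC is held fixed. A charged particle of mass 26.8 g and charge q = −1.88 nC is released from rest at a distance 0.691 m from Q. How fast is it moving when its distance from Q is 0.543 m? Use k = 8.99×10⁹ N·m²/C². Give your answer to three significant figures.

Only the electrostatic force acts, so mechanical energy is conserved: ½mv² = U₁ − U₂ = kQq(1/r₁ − 1/r₂).
U₁ − U₂ = (8.99×10⁹ N·m²/C²)(4.58×10⁻⁹ C)(-1.88×10⁻⁹ C)(1/0.691 − 1/0.543) = 3.05×10⁻⁸ J.
v = √(2·3.05×10⁻⁸/0.0268) = 1.51×10⁻³ m/s.

1.51×10⁻³ m/s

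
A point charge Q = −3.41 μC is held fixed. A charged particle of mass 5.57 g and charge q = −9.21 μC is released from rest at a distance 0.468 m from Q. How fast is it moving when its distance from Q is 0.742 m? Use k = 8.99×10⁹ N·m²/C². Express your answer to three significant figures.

8.94 m/s

Only the electrostatic force acts, so mechanical energy is conserved: ½mv² = U₁ − U₂ = kQq(1/r₁ − 1/r₂).
U₁ − U₂ = (8.99×10⁹ N·m²/C²)(-3.41×10⁻⁶ C)(-9.21×10⁻⁶ C)(1/0.468 − 1/0.742) = 0.223 J.
v = √(2·0.223/5.57×10⁻³) = 8.94 m/s.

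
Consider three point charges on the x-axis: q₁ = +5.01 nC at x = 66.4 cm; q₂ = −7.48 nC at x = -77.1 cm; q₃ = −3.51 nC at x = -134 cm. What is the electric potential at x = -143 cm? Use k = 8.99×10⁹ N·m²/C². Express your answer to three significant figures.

Electric potential is a scalar, so the contributions from each charge add algebraically: V = Σ kqᵢ/rᵢ.
Distances from the field point to each charge: r₁ = 2.09 m, r₂ = 0.659 m, r₃ = 0.0900 m.
V = k[(5.01×10⁻⁹)/(2.09) + (-7.48×10⁻⁹)/(0.659) + (-3.51×10⁻⁹)/(0.0900)] = -431 V.

-431 V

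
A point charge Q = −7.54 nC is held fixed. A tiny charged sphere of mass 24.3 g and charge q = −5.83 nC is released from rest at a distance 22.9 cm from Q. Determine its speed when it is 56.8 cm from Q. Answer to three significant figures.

9.21×10⁻³ m/s

Only the electrostatic force acts, so mechanical energy is conserved: ½mv² = U₁ − U₂ = kQq(1/r₁ − 1/r₂).
U₁ − U₂ = (8.99×10⁹ N·m²/C²)(-7.54×10⁻⁹ C)(-5.83×10⁻⁹ C)(1/0.229 − 1/0.568) = 1.03×10⁻⁶ J.
v = √(2·1.03×10⁻⁶/0.0243) = 9.21×10⁻³ m/s.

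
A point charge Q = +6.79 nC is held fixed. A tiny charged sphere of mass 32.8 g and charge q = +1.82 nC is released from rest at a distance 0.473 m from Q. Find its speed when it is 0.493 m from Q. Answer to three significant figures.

7.62×10⁻⁴ m/s

Only the electrostatic force acts, so mechanical energy is conserved: ½mv² = U₁ − U₂ = kQq(1/r₁ − 1/r₂).
U₁ − U₂ = (8.99×10⁹ N·m²/C²)(6.79×10⁻⁹ C)(1.82×10⁻⁹ C)(1/0.473 − 1/0.493) = 9.53×10⁻⁹ J.
v = √(2·9.53×10⁻⁹/0.0328) = 7.62×10⁻⁴ m/s.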